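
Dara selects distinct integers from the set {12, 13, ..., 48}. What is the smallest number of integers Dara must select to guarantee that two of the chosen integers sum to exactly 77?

Group the elements by complementary pair {x, 77−x}: {29,48}, {30,47}, {31,46}, …, giving 10 two-element pairs and 17 integers whose partner 77−x falls outside [12,48].
By the pigeonhole principle, treating each of those 27 groups as a pigeonhole, one can pick one integer per group — 27 integers — with no two summing to 77.
The 28th integer lands in an occupied pair, forcing a sum of 77.

28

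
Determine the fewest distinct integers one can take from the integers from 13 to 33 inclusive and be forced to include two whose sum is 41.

14

Group the elements by complementary pair {x, 41−x}: {13,28}, {14,27}, {15,26}, …, giving 8 two-element pairs and 5 integers whose partner 41−x falls outside [13,33].
Treating each of those 13 groups as a pigeonhole, one can pick one integer per group — 13 integers — with no two summing to 41.
The 14th integer lands in an occupied pair, forcing a sum of 41.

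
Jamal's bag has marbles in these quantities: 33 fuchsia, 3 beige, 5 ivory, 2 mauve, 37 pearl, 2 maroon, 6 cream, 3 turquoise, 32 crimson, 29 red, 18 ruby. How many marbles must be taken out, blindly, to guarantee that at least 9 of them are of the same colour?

By pigeonhole, the 11 colours are the holes; the marbles drawn are the pigeons.
To avoid 9 of any one colour, the worst case takes at most 8 of each colour, or every marble of a colour that has fewer than 8.
That gives 8 + 3 + 5 + 2 + 8 + 2 + 6 + 3 + 8 + 8 + 8 = 61 marbles with no colour reaching 9.
The next marble forces some colour to 9, so 61 + 1 = 62.

62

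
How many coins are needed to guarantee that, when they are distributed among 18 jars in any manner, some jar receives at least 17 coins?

With 288 coins one could put exactly 16 in each of the 18 jars, and no jar would reach 17.
One more coin must land in a jar that already has 16, giving it 17.
So 18 × 16 + 1 = 289 coins are required.

289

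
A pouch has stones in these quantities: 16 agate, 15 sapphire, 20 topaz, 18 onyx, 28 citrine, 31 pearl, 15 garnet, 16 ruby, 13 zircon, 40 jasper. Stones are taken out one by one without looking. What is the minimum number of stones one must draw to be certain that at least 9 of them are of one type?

81

Pigeonhole: the 10 types are the holes; the stones drawn are the pigeons.
To avoid 9 of any one type, the worst case takes at most 8 of each type.
That gives 8 + 8 + 8 + 8 + 8 + 8 + 8 + 8 + 8 + 8 = 80 stones with no type reaching 9.
The next stone forces some type to 9, so 80 + 1 = 81.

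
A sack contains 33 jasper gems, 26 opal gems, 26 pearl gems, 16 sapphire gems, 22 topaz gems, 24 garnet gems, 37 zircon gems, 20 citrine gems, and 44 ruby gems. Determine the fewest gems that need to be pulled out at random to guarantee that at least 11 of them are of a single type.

An adversary could hand out at most 10 gems per type: 10 + 10 + 10 + 10 + 10 + 10 + 10 + 10 + 10 = 90 gems and still no type has 11.
One more gem lands in a type already at 10, so 91 draws are enough and 90 are not.

91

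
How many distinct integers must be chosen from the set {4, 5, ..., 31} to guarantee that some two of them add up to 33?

16

Group the elements by complementary pair {x, 33−x}: {4,29}, {5,28}, {6,27}, …, giving 13 two-element pairs and 2 integers whose partner 33−x falls outside [4,31].
Pigeonhole: treating each of those 15 groups as a pigeonhole, one can pick one integer per group — 15 integers — with no two summing to 33.
The 16th integer lands in an occupied pair, forcing a sum of 33.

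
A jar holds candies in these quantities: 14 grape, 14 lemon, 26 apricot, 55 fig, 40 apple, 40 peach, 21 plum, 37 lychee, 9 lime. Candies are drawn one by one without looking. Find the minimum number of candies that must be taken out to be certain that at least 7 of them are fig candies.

In the worst case for collecting fig candies, every non-fig candy comes out first.
There are 14 + 14 + 26 + 40 + 40 + 21 + 37 + 9 = 201 non-fig candies altogether.
After those, each further candy must be fig, so 201 + 7 = 208 draws guarantee 7 fig candies.

208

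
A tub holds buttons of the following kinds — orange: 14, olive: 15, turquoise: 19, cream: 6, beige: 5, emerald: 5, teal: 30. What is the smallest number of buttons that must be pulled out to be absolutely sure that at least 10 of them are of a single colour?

By pigeonhole, put each drawn button into a box by colour. The largest draw with every box below 10 takes min(count, 9) from each colour; colours with fewer than 9 contribute all they have.
Σ min(cᵢ, 9) = 9 + 9 + 9 + 6 + 5 + 5 + 9 = 52.
Draw number 52 + 1 = 53 must push one box to 10.

53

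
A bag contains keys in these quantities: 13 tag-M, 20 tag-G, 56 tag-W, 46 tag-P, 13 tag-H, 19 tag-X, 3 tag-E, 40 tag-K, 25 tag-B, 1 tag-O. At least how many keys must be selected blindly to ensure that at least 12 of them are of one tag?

Put each drawn key into a box by tag. The largest draw with every box below 12 takes min(count, 11) from each tag; tags with fewer than 11 contribute all they have.
Σ min(cᵢ, 11) = 11 + 11 + 11 + 11 + 11 + 11 + 3 + 11 + 11 + 1 = 92.
Draw number 92 + 1 = 93 must push one box to 12.

93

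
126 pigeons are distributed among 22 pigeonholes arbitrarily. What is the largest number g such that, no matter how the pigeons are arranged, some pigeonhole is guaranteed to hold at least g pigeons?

By pigeonhole, the 22 pigeonholes are the holes and the 126 pigeons are the pigeons.
If every pigeonhole held at most 5 pigeons, the total would be at most 22 × 5 = 110, which is less than 126.
So some pigeonhole holds at least ⌈126/22⌉ = 6 pigeons.

6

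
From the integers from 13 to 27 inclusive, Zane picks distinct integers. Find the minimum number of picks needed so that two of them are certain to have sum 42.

Group the elements by complementary pair {x, 42−x}: {15,27}, {16,26}, {17,25}, …, giving 6 two-element pairs, the single value 21 (it cannot pair with itself since the integers are distinct), and 2 integers whose partner 42−x falls outside [13,27].
Pigeonhole: treating each of those 9 groups as a pigeonhole, one can pick one integer per group — 9 integers — with no two summing to 42.
The 10th integer lands in an occupied pair, forcing a sum of 42.

10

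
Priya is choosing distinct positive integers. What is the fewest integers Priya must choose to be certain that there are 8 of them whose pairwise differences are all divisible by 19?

134

Integers whose pairwise differences are multiples of 19 are exactly those sharing a remainder mod 19. The 19 residue classes mod 19 are the pigeonholes.
With 133 integers one could put 7 in each residue class and have no class reach 8.
The 134th integer pushes some class to 8, so 19·7 + 1 = 134.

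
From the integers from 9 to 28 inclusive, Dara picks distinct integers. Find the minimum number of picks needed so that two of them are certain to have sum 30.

A set avoiding the sum 30 can contain at most one of each pair {x, 30−x}, plus the 8 elements whose complement lies outside the range or equal to its own complement.
The integers 15, …, 28 (14 of them) are such a set: any two sum to at least 15+16 = 31 > 30.
Any 15th integer completes one of the 6 pairs, so 15 choices force a sum of 30.

15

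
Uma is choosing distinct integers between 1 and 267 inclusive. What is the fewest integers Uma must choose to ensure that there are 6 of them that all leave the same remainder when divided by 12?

61

Pigeonhole: the 12 residue classes mod 12 are the pigeonholes.
With 60 integers one could put 5 in each residue class and have no class reach 6.
The 61st integer pushes some class to 6, so 12·5 + 1 = 61.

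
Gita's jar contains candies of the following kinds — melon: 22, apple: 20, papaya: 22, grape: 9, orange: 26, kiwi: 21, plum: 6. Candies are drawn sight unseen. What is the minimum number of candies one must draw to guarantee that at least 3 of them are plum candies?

In the worst case for collecting plum candies, every non-plum candy comes out first.
There are 22 + 20 + 22 + 9 + 26 + 21 = 120 non-plum candies altogether.
After those, each further candy must be plum, so 120 + 3 = 123 draws guarantee 3 plum candies.

123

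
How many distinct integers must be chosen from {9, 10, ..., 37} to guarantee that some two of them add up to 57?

21

Group the elements by complementary pair {x, 57−x}: {20,37}, {21,36}, {22,35}, …, giving 9 two-element pairs and 11 integers whose partner 57−x falls outside [9,37].
Treating each of those 20 groups as a pigeonhole, one can pick one integer per group — 20 integers — with no two summing to 57.
The 21st integer lands in an occupied pair, forcing a sum of 57.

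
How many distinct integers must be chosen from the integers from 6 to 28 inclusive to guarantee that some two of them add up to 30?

15

Two chosen integers sum to 30 exactly when both halves of some pair {x, 30−x} with 6 ≤ x ≤ 30−x ≤ 24 are chosen — 9 such pairs.
The remaining 5 elements (those with no distinct partner in range) can never complete a 30-sum, so the worst case takes all of them and one from each pair: 5 + 9 = 14.
The 15th integer has to be the second member of some pair, so 14 + 1 = 15.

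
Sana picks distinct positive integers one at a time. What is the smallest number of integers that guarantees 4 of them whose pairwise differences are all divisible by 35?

Integers whose pairwise differences are multiples of 35 are exactly those sharing a remainder mod 35. Pigeonhole: the 35 residue classes mod 35 are the pigeonholes.
With 105 integers one could put 3 in each residue class and have no class reach 4.
The 106th integer pushes some class to 4, so 35·3 + 1 = 106.

106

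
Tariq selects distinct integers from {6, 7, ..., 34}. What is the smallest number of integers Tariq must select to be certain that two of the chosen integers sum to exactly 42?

Group the elements by complementary pair {x, 42−x}: {8,34}, {9,33}, {10,32}, …, giving 13 two-element pairs, the single value 21 (it cannot pair with itself since the integers are distinct), and 2 integers whose partner 42−x falls outside [6,34].
Pigeonhole: treating each of those 16 groups as a pigeonhole, one can pick one integer per group — 16 integers — with no two summing to 42.
The 17th integer lands in an occupied pair, forcing a sum of 42.

17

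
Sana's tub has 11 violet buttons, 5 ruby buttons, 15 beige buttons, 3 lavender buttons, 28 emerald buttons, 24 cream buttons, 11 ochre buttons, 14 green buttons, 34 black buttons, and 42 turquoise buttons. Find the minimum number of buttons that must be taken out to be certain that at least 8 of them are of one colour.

Pigeonhole: the 10 colours are the holes; the buttons drawn are the pigeons.
To avoid 8 of any one colour, the worst case takes at most 7 of each colour, or every button of a colour that has fewer than 7.
That gives 7 + 5 + 7 + 3 + 7 + 7 + 7 + 7 + 7 + 7 = 64 buttons with no colour reaching 8.
The next button forces some colour to 8, so 64 + 1 = 65.

65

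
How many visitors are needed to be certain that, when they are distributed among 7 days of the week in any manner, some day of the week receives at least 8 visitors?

With 49 visitors one could put exactly 7 in each of the 7 days of the week, and no day of the week would reach 8.
By pigeonhole, one more visitor must land in a day of the week that already has 7, giving it 8.
So 7 × 7 + 1 = 50 visitors are required.

50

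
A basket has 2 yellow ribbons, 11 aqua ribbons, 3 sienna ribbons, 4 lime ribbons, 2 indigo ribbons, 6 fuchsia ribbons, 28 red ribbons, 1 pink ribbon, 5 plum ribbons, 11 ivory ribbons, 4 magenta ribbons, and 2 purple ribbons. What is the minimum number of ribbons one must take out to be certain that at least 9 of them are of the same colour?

54

An adversary could hand out at most 8 ribbons per colour (9 colours run out sooner): 2 + 8 + 3 + 4 + 2 + 6 + 8 + 1 + 5 + 8 + 4 + 2 = 53 ribbons and still no colour has 9.
By pigeonhole, one more ribbon lands in a colour already at 8, so 54 draws are enough and 53 are not.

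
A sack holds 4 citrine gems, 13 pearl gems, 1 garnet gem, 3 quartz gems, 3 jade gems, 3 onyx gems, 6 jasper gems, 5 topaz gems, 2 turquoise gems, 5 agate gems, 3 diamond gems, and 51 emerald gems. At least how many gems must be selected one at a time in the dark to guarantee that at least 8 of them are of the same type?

50

The 12 types are the holes; the gems drawn are the pigeons.
To avoid 8 of any one type, the worst case takes at most 7 of each type, or every gem of a type that has fewer than 7.
That gives 4 + 7 + 1 + 3 + 3 + 3 + 6 + 5 + 2 + 5 + 3 + 7 = 49 gems with no type reaching 8.
The next gem forces some type to 8, so 49 + 1 = 50.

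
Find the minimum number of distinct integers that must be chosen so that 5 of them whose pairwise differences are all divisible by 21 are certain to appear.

Integers whose pairwise differences are multiples of 21 are exactly those sharing a remainder mod 21. The 21 residue classes mod 21 are the pigeonholes.
With 84 integers one could put 4 in each residue class and have no class reach 5.
The 85th integer pushes some class to 5, so 21·4 + 1 = 85.

85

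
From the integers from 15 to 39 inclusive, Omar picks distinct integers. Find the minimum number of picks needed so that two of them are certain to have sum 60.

A set avoiding the sum 60 can contain at most one of each pair {x, 60−x}, plus the 7 elements whose complement lies outside the range or equal to its own complement.
The integers 15, …, 30 (16 of them) are such a set: any two sum to at least 15+16 = 31 and at most 29+30 = 59 < 60.
By the pigeonhole principle, any 17th integer completes one of the 9 pairs, so 17 choices force a sum of 60.

17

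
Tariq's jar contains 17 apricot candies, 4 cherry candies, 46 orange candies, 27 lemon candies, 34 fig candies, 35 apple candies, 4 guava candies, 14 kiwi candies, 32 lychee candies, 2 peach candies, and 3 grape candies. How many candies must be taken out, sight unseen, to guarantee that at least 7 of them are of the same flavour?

An adversary could hand out at most 6 candies per flavour (4 flavours run out sooner): 6 + 4 + 6 + 6 + 6 + 6 + 4 + 6 + 6 + 2 + 3 = 55 candies and still no flavour has 7.
One more candy lands in a flavour already at 6, so 56 draws are enough and 55 are not.

56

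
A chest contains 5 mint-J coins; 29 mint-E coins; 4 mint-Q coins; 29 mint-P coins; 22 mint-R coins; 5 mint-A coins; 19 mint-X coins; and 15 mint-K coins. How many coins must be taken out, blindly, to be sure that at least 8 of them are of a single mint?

50

Pigeonhole: put each drawn coin into a box by mint. The largest draw with every box below 8 takes min(count, 7) from each mint; mints with fewer than 7 contribute all they have.
Σ min(cᵢ, 7) = 5 + 7 + 4 + 7 + 7 + 5 + 7 + 7 = 49.
Draw number 49 + 1 = 50 must push one box to 8.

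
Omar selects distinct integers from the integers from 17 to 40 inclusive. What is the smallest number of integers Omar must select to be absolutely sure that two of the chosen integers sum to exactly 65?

Group the elements by complementary pair {x, 65−x}: {25,40}, {26,39}, {27,38}, …, giving 8 two-element pairs and 8 integers whose partner 65−x falls outside [17,40].
Treating each of those 16 groups as a pigeonhole, one can pick one integer per group — 16 integers — with no two summing to 65.
The 17th integer lands in an occupied pair, forcing a sum of 65.

17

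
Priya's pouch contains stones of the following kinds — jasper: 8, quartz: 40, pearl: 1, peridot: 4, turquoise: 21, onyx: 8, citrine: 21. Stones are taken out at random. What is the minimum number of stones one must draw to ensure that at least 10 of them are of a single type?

49

An adversary could hand out at most 9 stones per type (4 types run out sooner): 8 + 9 + 1 + 4 + 9 + 8 + 9 = 48 stones and still no type has 10.
Pigeonhole: one more stone lands in a type already at 9, so 49 draws are enough and 48 are not.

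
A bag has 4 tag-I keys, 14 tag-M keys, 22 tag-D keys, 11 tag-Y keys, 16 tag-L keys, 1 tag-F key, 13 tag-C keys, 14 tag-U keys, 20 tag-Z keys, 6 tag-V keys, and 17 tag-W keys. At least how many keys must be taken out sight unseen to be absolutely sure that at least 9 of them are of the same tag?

76

Pigeonhole: put each drawn key into a box by tag. The largest draw with every box below 9 takes min(count, 8) from each tag; tags with fewer than 8 contribute all they have.
Σ min(cᵢ, 8) = 4 + 8 + 8 + 8 + 8 + 1 + 8 + 8 + 8 + 6 + 8 = 75.
Draw number 75 + 1 = 76 must push one box to 9.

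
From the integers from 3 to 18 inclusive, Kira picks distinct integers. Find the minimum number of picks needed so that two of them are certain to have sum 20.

Group the elements by complementary pair {x, 20−x}: {3,17}, {4,16}, {5,15}, …, giving 7 two-element pairs; the single value 10 (it cannot pair with itself since the integers are distinct); and 1 integer whose partner 20−x falls outside [3,18].
By pigeonhole, treating each of those 9 groups as a pigeonhole, one can pick one integer per group — 9 integers — with no two summing to 20.
The 10th integer lands in an occupied pair, forcing a sum of 20.

10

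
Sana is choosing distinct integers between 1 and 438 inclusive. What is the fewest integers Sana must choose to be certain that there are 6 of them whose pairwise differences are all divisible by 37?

186

Integers whose pairwise differences are multiples of 37 are exactly those sharing a remainder mod 37. By the pigeonhole principle, the 37 residue classes mod 37 are the pigeonholes.
With 185 integers one could put 5 in each residue class and have no class reach 6.
The 186th integer pushes some class to 6, so 37·5 + 1 = 186.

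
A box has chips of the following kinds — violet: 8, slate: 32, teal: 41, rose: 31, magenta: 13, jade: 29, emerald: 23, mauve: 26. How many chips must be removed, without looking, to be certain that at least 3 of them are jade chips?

In the worst case for collecting jade chips, every non-jade chip comes out first.
There are 8 + 32 + 41 + 31 + 13 + 23 + 26 = 174 non-jade chips altogether.
After those, each further chip must be jade, so 174 + 3 = 177 draws guarantee 3 jade chips.

177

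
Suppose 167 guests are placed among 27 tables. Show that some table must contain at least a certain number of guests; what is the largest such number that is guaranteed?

7

By pigeonhole, the 27 tables are the holes and the 167 guests are the pigeons.
If every table held at most 6 guests, the total would be at most 27 × 6 = 162, which is less than 167.
So some table holds at least ⌈167/27⌉ = 7 guests.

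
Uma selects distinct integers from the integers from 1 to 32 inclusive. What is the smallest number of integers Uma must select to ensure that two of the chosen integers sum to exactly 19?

Two chosen integers sum to 19 exactly when both halves of some pair {x, 19−x} with 1 ≤ x ≤ 19−x ≤ 18 are chosen — 9 such pairs.
The remaining 14 elements (those with no distinct partner in range) can never complete a 19-sum, so the worst case takes all of them and one from each pair: 14 + 9 = 23.
The 24th integer has to be the second member of some pair, so 23 + 1 = 24.

24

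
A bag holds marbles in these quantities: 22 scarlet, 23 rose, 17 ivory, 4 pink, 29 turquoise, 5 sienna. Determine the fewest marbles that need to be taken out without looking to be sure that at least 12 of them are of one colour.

54

Put each drawn marble into a box by colour. The largest draw with every box below 12 takes min(count, 11) from each colour; colours with fewer than 11 contribute all they have.
Σ min(cᵢ, 11) = 11 + 11 + 11 + 4 + 11 + 5 = 53.
Draw number 53 + 1 = 54 must push one box to 12.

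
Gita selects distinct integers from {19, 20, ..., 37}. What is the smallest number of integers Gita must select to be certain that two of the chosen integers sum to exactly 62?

A set avoiding the sum 62 can contain at most one of each pair {x, 62−x}, plus the 7 elements whose complement lies outside the range or equal to its own complement.
The integers 19, …, 31 (13 of them) are such a set: any two sum to at least 19+20 = 39 and at most 30+31 = 61 < 62.
Any 14th integer completes one of the 6 pairs, so 14 choices force a sum of 62.

14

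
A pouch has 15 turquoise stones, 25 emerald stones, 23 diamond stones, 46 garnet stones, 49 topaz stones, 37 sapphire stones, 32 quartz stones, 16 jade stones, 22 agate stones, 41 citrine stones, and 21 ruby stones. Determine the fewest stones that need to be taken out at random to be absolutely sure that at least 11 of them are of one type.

111

The 11 types are the holes; the stones drawn are the pigeons.
To avoid 11 of any one type, the worst case takes at most 10 of each type.
That gives 10 + 10 + 10 + 10 + 10 + 10 + 10 + 10 + 10 + 10 + 10 = 110 stones with no type reaching 11.
The next stone forces some type to 11, so 110 + 1 = 111.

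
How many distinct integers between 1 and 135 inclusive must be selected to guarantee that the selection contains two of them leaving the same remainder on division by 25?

By the pigeonhole principle, the 25 residue classes mod 25 are the pigeonholes.
With 25 integers one could put 1 in each residue class and have no class reach 2.
The 26th integer pushes some class to 2, so 25·1 + 1 = 26.

26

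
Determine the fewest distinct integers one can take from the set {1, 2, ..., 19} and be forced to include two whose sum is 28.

Two chosen integers sum to 28 exactly when both halves of some pair {x, 28−x} with 9 ≤ x ≤ 28−x ≤ 19 are chosen — 5 such pairs.
The remaining 9 elements (those with no distinct partner in range) can never complete a 28-sum, so the worst case takes all of them and one from each pair: 9 + 5 = 14.
By pigeonhole, the 15th integer has to be the second member of some pair, so 14 + 1 = 15.

15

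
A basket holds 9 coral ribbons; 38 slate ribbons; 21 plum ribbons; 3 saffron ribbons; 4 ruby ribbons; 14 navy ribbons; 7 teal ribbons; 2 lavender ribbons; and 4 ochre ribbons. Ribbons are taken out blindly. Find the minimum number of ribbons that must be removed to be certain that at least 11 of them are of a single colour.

60

By the pigeonhole principle, put each drawn ribbon into a box by colour. The largest draw with every box below 11 takes min(count, 10) from each colour; colours with fewer than 10 contribute all they have.
Σ min(cᵢ, 10) = 9 + 10 + 10 + 3 + 4 + 10 + 7 + 2 + 4 = 59.
Draw number 59 + 1 = 60 must push one box to 11.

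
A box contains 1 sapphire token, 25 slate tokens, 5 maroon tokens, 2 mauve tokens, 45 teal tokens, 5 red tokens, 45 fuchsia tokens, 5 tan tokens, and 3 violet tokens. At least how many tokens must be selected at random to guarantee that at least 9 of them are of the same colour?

46

Put each drawn token into a box by colour. The largest draw with every box below 9 takes min(count, 8) from each colour; colours with fewer than 8 contribute all they have.
Σ min(cᵢ, 8) = 1 + 8 + 5 + 2 + 8 + 5 + 8 + 5 + 3 = 45.
Draw number 45 + 1 = 46 must push one box to 9.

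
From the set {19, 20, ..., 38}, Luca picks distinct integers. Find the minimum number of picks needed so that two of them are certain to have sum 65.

15

Two chosen integers sum to 65 exactly when both halves of some pair {x, 65−x} with 27 ≤ x ≤ 65−x ≤ 38 are chosen — 6 such pairs.
The remaining 8 elements (those with no distinct partner in range) can never complete a 65-sum, so the worst case takes all of them and one from each pair: 8 + 6 = 14.
By the pigeonhole principle, the 15th integer has to be the second member of some pair, so 14 + 1 = 15.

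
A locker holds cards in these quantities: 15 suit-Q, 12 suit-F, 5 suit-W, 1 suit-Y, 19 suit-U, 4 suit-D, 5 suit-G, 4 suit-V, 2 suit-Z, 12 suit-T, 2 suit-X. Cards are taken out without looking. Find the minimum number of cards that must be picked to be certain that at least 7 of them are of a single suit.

48

The 11 suits are the holes; the cards drawn are the pigeons.
To avoid 7 of any one suit, the worst case takes at most 6 of each suit, or every card of a suit that has fewer than 6.
That gives 6 + 6 + 5 + 1 + 6 + 4 + 5 + 4 + 2 + 6 + 2 = 47 cards with no suit reaching 7.
The next card forces some suit to 7, so 47 + 1 = 48.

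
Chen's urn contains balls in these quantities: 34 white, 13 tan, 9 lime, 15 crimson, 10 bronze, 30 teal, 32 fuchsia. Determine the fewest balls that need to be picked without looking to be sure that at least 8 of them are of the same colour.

Pigeonhole: the 7 colours are the holes; the balls drawn are the pigeons.
To avoid 8 of any one colour, the worst case takes at most 7 of each colour.
That gives 7 + 7 + 7 + 7 + 7 + 7 + 7 = 49 balls with no colour reaching 8.
The next ball forces some colour to 8, so 49 + 1 = 50.

50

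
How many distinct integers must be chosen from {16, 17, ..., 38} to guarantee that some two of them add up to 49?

Group the elements by complementary pair {x, 49−x}: {16,33}, {17,32}, {18,31}, …, giving 9 two-element pairs and 5 integers whose partner 49−x falls outside [16,38].
Pigeonhole: treating each of those 14 groups as a pigeonhole, one can pick one integer per group — 14 integers — with no two summing to 49.
The 15th integer lands in an occupied pair, forcing a sum of 49.

15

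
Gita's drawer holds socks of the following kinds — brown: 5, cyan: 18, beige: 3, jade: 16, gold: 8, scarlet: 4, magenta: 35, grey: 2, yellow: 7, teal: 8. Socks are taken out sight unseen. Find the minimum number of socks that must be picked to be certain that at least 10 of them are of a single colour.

Put each drawn sock into a box by colour. The largest draw with every box below 10 takes min(count, 9) from each colour; colours with fewer than 9 contribute all they have.
Σ min(cᵢ, 9) = 5 + 9 + 3 + 9 + 8 + 4 + 9 + 2 + 7 + 8 = 64.
Draw number 64 + 1 = 65 must push one box to 10.

65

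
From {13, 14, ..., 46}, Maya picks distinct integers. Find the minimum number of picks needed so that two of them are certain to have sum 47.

Group the elements by complementary pair {x, 47−x}: {13,34}, {14,33}, {15,32}, …, giving 11 two-element pairs and 12 integers whose partner 47−x falls outside [13,46].
Treating each of those 23 groups as a pigeonhole, one can pick one integer per group — 23 integers — with no two summing to 47.
The 24th integer lands in an occupied pair, forcing a sum of 47.

24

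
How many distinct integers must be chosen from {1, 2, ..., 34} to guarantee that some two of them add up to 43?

Group the elements by complementary pair {x, 43−x}: {9,34}, {10,33}, {11,32}, …, giving 13 two-element pairs and 8 integers whose partner 43−x falls outside [1,34].
By pigeonhole, treating each of those 21 groups as a pigeonhole, one can pick one integer per group — 21 integers — with no two summing to 43.
The 22nd integer lands in an occupied pair, forcing a sum of 43.

22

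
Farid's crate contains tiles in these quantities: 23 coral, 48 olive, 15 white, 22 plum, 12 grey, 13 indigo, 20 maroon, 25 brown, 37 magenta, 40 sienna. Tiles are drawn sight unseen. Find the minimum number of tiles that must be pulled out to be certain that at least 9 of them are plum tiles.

242

In the worst case for collecting plum tiles, every non-plum tile comes out first.
There are 23 + 48 + 15 + 12 + 13 + 20 + 25 + 37 + 40 = 233 non-plum tiles altogether.
After those, each further tile must be plum, so 233 + 9 = 242 draws guarantee 9 plum tiles.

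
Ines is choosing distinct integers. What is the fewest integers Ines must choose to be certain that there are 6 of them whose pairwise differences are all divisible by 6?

Integers whose pairwise differences are multiples of 6 are exactly those sharing a remainder mod 6. Pigeonhole: the 6 residue classes mod 6 are the pigeonholes.
With 30 integers one could put 5 in each residue class and have no class reach 6.
The 31st integer pushes some class to 6, so 6·5 + 1 = 31.

31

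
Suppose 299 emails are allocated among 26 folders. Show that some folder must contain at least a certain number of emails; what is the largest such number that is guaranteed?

12

The 26 folders are the holes and the 299 emails are the pigeons.
If every folder held at most 11 emails, the total would be at most 26 × 11 = 286, which is less than 299.
So some folder holds at least ⌈299/26⌉ = 12 emails.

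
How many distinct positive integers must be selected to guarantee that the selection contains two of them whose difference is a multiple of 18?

19

Integers whose pairwise differences are multiples of 18 are exactly those sharing a remainder mod 18. Pigeonhole: the 18 residue classes mod 18 are the pigeonholes.
With 18 integers one could put 1 in each residue class and have no class reach 2.
The 19th integer pushes some class to 2, so 18·1 + 1 = 19.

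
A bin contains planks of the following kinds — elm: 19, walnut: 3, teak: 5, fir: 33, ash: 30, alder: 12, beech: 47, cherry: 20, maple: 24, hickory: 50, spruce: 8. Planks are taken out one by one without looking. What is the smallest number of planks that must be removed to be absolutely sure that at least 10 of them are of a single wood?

An adversary could hand out at most 9 planks per wood (walnut, teak, spruce run out sooner): 9 + 3 + 5 + 9 + 9 + 9 + 9 + 9 + 9 + 9 + 8 = 88 planks and still no wood has 10.
By pigeonhole, one more plank lands in a wood already at 9, so 89 draws are enough and 88 are not.

89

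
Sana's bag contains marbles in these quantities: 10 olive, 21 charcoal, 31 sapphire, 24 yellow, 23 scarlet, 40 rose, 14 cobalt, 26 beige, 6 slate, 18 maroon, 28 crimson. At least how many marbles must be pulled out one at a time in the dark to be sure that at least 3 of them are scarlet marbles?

In the worst case for collecting scarlet marbles, every non-scarlet marble comes out first.
There are 10 + 21 + 31 + 24 + 40 + 14 + 26 + 6 + 18 + 28 = 218 non-scarlet marbles altogether.
After those, each further marble must be scarlet, so 218 + 3 = 221 draws guarantee 3 scarlet marbles.

221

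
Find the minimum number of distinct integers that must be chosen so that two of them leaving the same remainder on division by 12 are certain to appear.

Pigeonhole: the 12 residue classes mod 12 are the pigeonholes.
With 12 integers one could put 1 in each residue class and have no class reach 2.
The 13th integer pushes some class to 2, so 12·1 + 1 = 13.

13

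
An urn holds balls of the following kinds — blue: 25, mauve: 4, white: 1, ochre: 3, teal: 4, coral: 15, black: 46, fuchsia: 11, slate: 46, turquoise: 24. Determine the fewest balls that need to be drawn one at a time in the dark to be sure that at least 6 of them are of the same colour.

43

An adversary could hand out at most 5 balls per colour (4 colours run out sooner): 5 + 4 + 1 + 3 + 4 + 5 + 5 + 5 + 5 + 5 = 42 balls and still no colour has 6.
By the pigeonhole principle, one more ball lands in a colour already at 5, so 43 draws are enough and 42 are not.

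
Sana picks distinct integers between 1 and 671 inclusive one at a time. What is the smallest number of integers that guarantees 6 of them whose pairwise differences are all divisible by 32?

161

Integers whose pairwise differences are multiples of 32 are exactly those sharing a remainder mod 32. The 32 residue classes mod 32 are the pigeonholes.
With 160 integers one could put 5 in each residue class and have no class reach 6.
The 161st integer pushes some class to 6, so 32·5 + 1 = 161.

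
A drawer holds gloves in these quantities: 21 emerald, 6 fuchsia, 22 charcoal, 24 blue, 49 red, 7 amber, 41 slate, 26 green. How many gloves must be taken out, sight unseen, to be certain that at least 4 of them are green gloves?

In the worst case for collecting green gloves, every non-green glove comes out first.
There are 21 + 6 + 22 + 24 + 49 + 7 + 41 = 170 non-green gloves altogether.
After those, each further glove must be green, so 170 + 4 = 174 draws guarantee 4 green gloves.

174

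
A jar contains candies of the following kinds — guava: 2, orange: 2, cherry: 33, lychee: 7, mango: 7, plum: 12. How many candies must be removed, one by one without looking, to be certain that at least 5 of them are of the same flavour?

21

An adversary could hand out at most 4 candies per flavour (guava, orange run out sooner): 2 + 2 + 4 + 4 + 4 + 4 = 20 candies and still no flavour has 5.
By pigeonhole, one more candy lands in a flavour already at 4, so 21 draws are enough and 20 are not.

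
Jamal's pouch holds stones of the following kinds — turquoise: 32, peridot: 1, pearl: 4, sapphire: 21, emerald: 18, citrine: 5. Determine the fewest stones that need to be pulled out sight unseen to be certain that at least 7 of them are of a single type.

29

By pigeonhole, the 6 types are the holes; the stones drawn are the pigeons.
To avoid 7 of any one type, the worst case takes at most 6 of each type, or every stone of a type that has fewer than 6.
That gives 6 + 1 + 4 + 6 + 6 + 5 = 28 stones with no type reaching 7.
The next stone forces some type to 7, so 28 + 1 = 29.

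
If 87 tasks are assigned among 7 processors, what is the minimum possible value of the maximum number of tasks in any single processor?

By the pigeonhole principle, the 7 processors are the holes and the 87 tasks are the pigeons.
If every processor held at most 12 tasks, the total would be at most 7 × 12 = 84, which is less than 87.
So some processor holds at least ⌈87/7⌉ = 13 tasks.

13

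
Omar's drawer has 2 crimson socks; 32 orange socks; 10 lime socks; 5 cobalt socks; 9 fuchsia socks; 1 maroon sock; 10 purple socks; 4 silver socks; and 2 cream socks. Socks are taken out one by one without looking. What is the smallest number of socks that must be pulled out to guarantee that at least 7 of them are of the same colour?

An adversary could hand out at most 6 socks per colour (5 colours run out sooner): 2 + 6 + 6 + 5 + 6 + 1 + 6 + 4 + 2 = 38 socks and still no colour has 7.
One more sock lands in a colour already at 6, so 39 draws are enough and 38 are not.

39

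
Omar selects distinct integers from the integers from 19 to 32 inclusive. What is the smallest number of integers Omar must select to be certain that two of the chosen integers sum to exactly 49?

A set avoiding the sum 49 can contain at most one of each pair {x, 49−x}, plus the 2 elements whose complement lies outside the range.
The integers 25, …, 32 (8 of them) are such a set: any two sum to at least 25+26 = 51 > 49.
Any 9th integer completes one of the 6 pairs, so 9 choices force a sum of 49.

9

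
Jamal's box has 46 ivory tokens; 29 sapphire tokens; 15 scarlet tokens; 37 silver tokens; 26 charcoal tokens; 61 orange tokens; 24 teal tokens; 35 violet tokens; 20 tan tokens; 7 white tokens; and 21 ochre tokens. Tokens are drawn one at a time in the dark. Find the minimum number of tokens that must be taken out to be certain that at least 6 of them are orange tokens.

In the worst case for collecting orange tokens, every non-orange token comes out first.
There are 46 + 29 + 15 + 37 + 26 + 24 + 35 + 20 + 7 + 21 = 260 non-orange tokens altogether.
After those, each further token must be orange, so 260 + 6 = 266 draws guarantee 6 orange tokens.

266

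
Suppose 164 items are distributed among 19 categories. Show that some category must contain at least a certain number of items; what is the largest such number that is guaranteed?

The 19 categories are the holes and the 164 items are the pigeons.
If every category held at most 8 items, the total would be at most 19 × 8 = 152, which is less than 164.
So some category holds at least ⌈164/19⌉ = 9 items.

9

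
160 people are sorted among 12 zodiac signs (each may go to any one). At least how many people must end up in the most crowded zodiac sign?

The 12 zodiac signs are the holes and the 160 people are the pigeons.
If every zodiac sign held at most 13 people, the total would be at most 12 × 13 = 156, which is less than 160.
So some zodiac sign holds at least ⌈160/12⌉ = 14 people.

14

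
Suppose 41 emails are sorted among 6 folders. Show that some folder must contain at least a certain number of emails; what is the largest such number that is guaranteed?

7

By pigeonhole, the 6 folders are the holes and the 41 emails are the pigeons.
If every folder held at most 6 emails, the total would be at most 6 × 6 = 36, which is less than 41.
So some folder holds at least ⌈41/6⌉ = 7 emails.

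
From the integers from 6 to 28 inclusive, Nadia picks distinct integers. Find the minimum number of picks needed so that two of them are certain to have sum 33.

13

Group the elements by complementary pair {x, 33−x}: {6,27}, {7,26}, {8,25}, …, giving 11 two-element pairs and 1 integer whose partner 33−x falls outside [6,28].
Treating each of those 12 groups as a pigeonhole, one can pick one integer per group — 12 integers — with no two summing to 33.
The 13th integer lands in an occupied pair, forcing a sum of 33.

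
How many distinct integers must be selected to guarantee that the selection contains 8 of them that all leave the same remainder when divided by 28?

By the pigeonhole principle, the 28 residue classes mod 28 are the pigeonholes.
With 196 integers one could put 7 in each residue class and have no class reach 8.
The 197th integer pushes some class to 8, so 28·7 + 1 = 197.

197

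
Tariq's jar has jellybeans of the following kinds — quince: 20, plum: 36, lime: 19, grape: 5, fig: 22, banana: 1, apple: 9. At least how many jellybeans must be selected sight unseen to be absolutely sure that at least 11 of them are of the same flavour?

Pigeonhole: the 7 flavours are the holes; the jellybeans drawn are the pigeons.
To avoid 11 of any one flavour, the worst case takes at most 10 of each flavour, or every jellybean of a flavour that has fewer than 10.
That gives 10 + 10 + 10 + 5 + 10 + 1 + 9 = 55 jellybeans with no flavour reaching 11.
The next jellybean forces some flavour to 11, so 55 + 1 = 56.

56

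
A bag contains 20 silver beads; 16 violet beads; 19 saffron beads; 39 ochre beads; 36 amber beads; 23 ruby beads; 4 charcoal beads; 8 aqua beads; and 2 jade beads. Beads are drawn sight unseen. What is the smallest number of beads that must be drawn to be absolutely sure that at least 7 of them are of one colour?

49

An adversary could hand out at most 6 beads per colour (charcoal, jade run out sooner): 6 + 6 + 6 + 6 + 6 + 6 + 4 + 6 + 2 = 48 beads and still no colour has 7.
One more bead lands in a colour already at 6, so 49 draws are enough and 48 are not.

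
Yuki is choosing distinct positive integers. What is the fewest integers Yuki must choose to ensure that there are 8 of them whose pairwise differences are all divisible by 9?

64

Integers whose pairwise differences are multiples of 9 are exactly those sharing a remainder mod 9. The 9 residue classes mod 9 are the pigeonholes.
With 63 integers one could put 7 in each residue class and have no class reach 8.
The 64th integer pushes some class to 8, so 9·7 + 1 = 64.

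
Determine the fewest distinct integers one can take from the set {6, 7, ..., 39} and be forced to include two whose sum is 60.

Two chosen integers sum to 60 exactly when both halves of some pair {x, 60−x} with 21 ≤ x ≤ 60−x ≤ 39 are chosen — 9 such pairs.
The remaining 16 elements (those with no distinct partner in range) can never complete a 60-sum, so the worst case takes all of them and one from each pair: 16 + 9 = 25.
The 26th integer has to be the second member of some pair, so 25 + 1 = 26.

26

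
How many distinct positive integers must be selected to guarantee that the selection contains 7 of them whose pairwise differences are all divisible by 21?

Integers whose pairwise differences are multiples of 21 are exactly those sharing a remainder mod 21. By pigeonhole, the 21 residue classes mod 21 are the pigeonholes.
With 126 integers one could put 6 in each residue class and have no class reach 7.
The 127th integer pushes some class to 7, so 21·6 + 1 = 127.

127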